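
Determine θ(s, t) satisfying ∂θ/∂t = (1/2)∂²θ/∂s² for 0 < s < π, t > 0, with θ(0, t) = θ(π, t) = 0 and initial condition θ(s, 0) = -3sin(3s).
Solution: Separating variables: θ = Σ c_n exp(-n²t/2) sin(ns). From θ(s,0) = -3sin(3s): c_3=-3.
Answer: θ(s, t) = -3exp(-9t/2)sin(3s)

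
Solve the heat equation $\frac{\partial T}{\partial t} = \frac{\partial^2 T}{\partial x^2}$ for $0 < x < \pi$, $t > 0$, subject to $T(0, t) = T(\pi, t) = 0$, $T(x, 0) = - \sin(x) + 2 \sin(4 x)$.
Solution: Separating variables: $T = \sum c_n e^{-n^2t} \sin(nx)$. From $T(x,0) = - \sin(x) + 2 \sin(4 x)$: $c_1=-1, c_4=2$.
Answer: $T(x, t) = - e^{-t} \sin(x) + 2 e^{-16 t} \sin(4 x)$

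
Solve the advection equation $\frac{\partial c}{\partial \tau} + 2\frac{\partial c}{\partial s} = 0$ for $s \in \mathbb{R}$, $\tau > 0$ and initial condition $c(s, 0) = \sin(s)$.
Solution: By method of characteristics (waves move right with speed 2):
Along characteristics $s - 2\tau =$ const, $c$ is constant, so $c(s,\tau) = f(s - 2\tau)$ with $f = c( \cdot , 0)$.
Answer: $c(s, \tau) = - \sin(2 \tau - s)$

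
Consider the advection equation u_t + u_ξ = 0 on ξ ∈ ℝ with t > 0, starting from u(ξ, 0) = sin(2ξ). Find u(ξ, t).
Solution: By method of characteristics (waves move right with speed 1):
Along characteristics ξ - t = const, u is constant, so u(ξ,t) = f(ξ - t) with f = u(·, 0).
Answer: u(ξ, t) = -sin(2t - 2ξ)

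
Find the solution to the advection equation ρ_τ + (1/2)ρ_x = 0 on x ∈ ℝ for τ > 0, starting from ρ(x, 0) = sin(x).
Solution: By characteristics (dx/dτ = 1/2), ρ(x,τ) = f(x - (1/2)τ) with f = ρ(·, 0).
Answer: ρ(x, τ) = sin(x - τ/2)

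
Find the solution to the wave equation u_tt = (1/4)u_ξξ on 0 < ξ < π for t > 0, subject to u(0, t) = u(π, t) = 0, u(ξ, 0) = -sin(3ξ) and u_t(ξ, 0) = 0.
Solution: Using separation of variables u = X(ξ)T(t):
Eigenfunctions: sin(nξ), n = 1, 2, 3, ...
General solution: u(ξ, t) = Σ [A_n cos(n t/2) + B_n sin(n t/2)] sin(nξ)
From u(ξ,0) = -sin(3ξ): A_3=-1. From u_t(ξ,0) = 0: all B_n = 0.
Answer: u(ξ, t) = -sin(3ξ)cos(3t/2)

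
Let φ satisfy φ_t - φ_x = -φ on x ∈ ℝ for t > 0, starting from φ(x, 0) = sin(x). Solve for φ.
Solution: Substitute φ = exp(-t)u, i.e. u = exp(t)φ.
By the product rule, φ_t = exp(-t)(u_t - u), φ_x = exp(-t)u_x.
Substituting into the PDE and dividing by exp(-t): u_t - u - u_x = -u.
The lower-order terms cancel, leaving the standard advection equation u_t - u_x = 0.
Initial data for u: u(x,0) = φ(x,0) = sin(x).
Solve for u:
  By method of characteristics (waves move left with speed 1):
  Along characteristics x + t = const, u is constant, so u(x,t) = f(x + t) with f = u(·, 0).
Hence u(x,t) = sin(t + x).
Transform back: φ(x,t) = exp(-t)u(x,t).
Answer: φ(x, t) = exp(-t)sin(t + x)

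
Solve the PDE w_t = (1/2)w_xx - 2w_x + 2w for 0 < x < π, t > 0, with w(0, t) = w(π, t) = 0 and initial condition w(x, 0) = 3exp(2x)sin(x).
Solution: Substitute w = exp(2x)u, i.e. u = exp(-2x)w.
By the product rule, w_x = exp(2x)(u_x + 2u), w_xx = exp(2x)(u_xx + 4u_x + 4u), w_t = exp(2x)u_t.
Substituting into the PDE and dividing by exp(2x): u_t = (1/2)(u_xx + 4u_x + 4u) - 2(u_x + 2u) + 2u.
The lower-order terms cancel, leaving the standard heat equation u_t = (1/2)u_xx.
Initial data for u: u(x,0) = exp(-2x)w(x,0) = 3sin(x). The boundary conditions carry over: u(0,t) = u(π,t) = 0.
Solve for u:
  Using separation of variables u = X(x)T(t):
  Eigenfunctions: sin(nx), n = 1, 2, 3, ...
  General solution: u(x, t) = Σ c_n sin(nx) exp(-n² t/2)
  Matching u(x,0) = 3sin(x) term by term: c_1=3.
Hence u(x,t) = 3exp(-t/2)sin(x).
Transform back: w(x,t) = exp(2x)u(x,t).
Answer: w(x, t) = 3exp(-t/2)exp(2x)sin(x)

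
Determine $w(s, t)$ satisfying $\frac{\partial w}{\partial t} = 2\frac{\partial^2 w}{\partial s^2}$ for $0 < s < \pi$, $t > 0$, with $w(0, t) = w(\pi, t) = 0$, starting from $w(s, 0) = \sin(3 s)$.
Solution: Separating variables: $w = \sum c_n e^{-2n^2t} \sin(ns)$. From $w(s,0) = \sin(3 s)$: $c_3=1$.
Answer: $w(s, t) = e^{-18 t} \sin(3 s)$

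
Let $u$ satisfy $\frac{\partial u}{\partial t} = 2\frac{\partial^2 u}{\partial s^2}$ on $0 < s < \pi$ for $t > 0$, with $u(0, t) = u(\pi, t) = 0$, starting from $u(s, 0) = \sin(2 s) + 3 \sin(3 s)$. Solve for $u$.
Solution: Using separation of variables $u = X(s)T(t)$:
Eigenfunctions: $\sin(ns)$, $n = 1, 2, 3, \ldots$
General solution: $u(s, t) = \sum c_n \sin(ns) e^{-2n^2 t}$
Matching $u(s,0) = \sin(2 s) + 3 \sin(3 s)$ term by term: $c_2=1, c_3=3$.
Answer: $u(s, t) = e^{-8 t} \sin(2 s) + 3 e^{-18 t} \sin(3 s)$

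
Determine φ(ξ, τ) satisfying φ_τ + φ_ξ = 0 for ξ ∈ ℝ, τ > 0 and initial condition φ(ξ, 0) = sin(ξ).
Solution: By characteristics (dξ/dτ = 1), φ(ξ,τ) = f(ξ - τ) with f = φ(·, 0).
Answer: φ(ξ, τ) = sin(ξ - τ)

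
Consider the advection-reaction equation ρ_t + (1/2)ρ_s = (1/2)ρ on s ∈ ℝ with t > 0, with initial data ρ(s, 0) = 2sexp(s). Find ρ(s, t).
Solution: Substitute ρ = exp(s)u, i.e. u = exp(-s)ρ.
By the product rule, ρ_s = exp(s)(u_s + u), ρ_t = exp(s)u_t.
Substituting into the PDE and dividing by exp(s): u_t + (1/2)(u_s + u) = (1/2)u.
The lower-order terms cancel, leaving the standard advection equation u_t + (1/2)u_s = 0.
Initial data for u: u(s,0) = exp(-s)ρ(s,0) = 2s.
Solve for u:
  By method of characteristics (waves move right with speed 1/2):
  Along characteristics s - (1/2)t = const, u is constant, so u(s,t) = f(s - (1/2)t) with f = u(·, 0).
Hence u(s,t) = 2s - t.
Transform back: ρ(s,t) = exp(s)u(s,t).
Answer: ρ(s, t) = 2sexp(s) - texp(s)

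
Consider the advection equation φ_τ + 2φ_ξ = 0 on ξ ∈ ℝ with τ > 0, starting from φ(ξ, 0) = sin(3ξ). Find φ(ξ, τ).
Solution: By method of characteristics (waves move right with speed 2):
Along characteristics ξ - 2τ = const, φ is constant, so φ(ξ,τ) = f(ξ - 2τ) with f = φ(·, 0).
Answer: φ(ξ, τ) = sin(3ξ - 6τ)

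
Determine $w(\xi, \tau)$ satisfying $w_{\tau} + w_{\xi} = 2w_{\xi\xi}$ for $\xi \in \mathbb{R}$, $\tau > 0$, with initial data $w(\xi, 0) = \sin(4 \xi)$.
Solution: Change to a moving frame: let $\eta = \xi - \tau$, $\sigma = \tau$ and write $w(\xi,\tau) = u(\eta,\sigma)$.
By the chain rule $w_{\tau} = u_{\sigma} - u_{\eta}$, $w_{\xi} = u_{\eta}$, $w_{\xi\xi} = u_{\eta\eta}$.
Then $w_{\tau} + w_{\xi} = u_{\sigma}$: the advection term cancels and the PDE becomes the heat equation $u_{\sigma} = 2u_{\eta\eta}$ on $\eta \in \mathbb{R}$.
Initial data: $u(\eta,0) = w(\eta,0) = \sin(4 \eta)$.
On $\eta \in \mathbb{R}$ each mode satisfies $(\sin(n\eta))'' = -n^2 \sin(n\eta)$, so $e^{-2n^2\sigma} \sin(n\eta)$ solves the heat equation; by superposition $u(\eta,\sigma) = \sum c_n e^{-2n^2\sigma} \sin(n\eta)$.
Reading off the coefficients: $c_4=1$, so $u(\eta,\sigma) = e^{-32 \sigma} \sin(4 \eta)$.
Substituting back $\eta = \xi - \tau$, $\sigma = \tau$: $w(\xi,\tau) = u(\xi - \tau, \tau)$.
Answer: $w(\xi, \tau) = - e^{-32 \tau} \sin(4 \tau - 4 \xi)$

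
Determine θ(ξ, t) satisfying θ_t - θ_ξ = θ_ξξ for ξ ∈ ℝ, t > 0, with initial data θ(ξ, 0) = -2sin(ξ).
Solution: Moving frame: η = ξ + t, σ = t, θ = u(η,σ), so θ_t = u_σ + u_η and θ_ξξ = u_ηη.
Hence θ_t - θ_ξ = u_σ and the PDE becomes the heat equation u_σ = u_ηη on η ∈ ℝ.
Initial data: u(η,0) = θ(η,0) = -2sin(η). Each mode sin(nη) decays as exp(-n²σ) on ℝ, so u(η,σ) = Σ c_n exp(-n²σ) sin(nη) with c_1=-2: u(η,σ) = -2exp(-σ)sin(η).
Substituting back: θ(ξ,t) = u(ξ + t, t).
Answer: θ(ξ, t) = -2exp(-t)sin(t + ξ)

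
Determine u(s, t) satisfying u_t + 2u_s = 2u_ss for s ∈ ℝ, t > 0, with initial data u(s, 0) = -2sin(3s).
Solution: Change to a moving frame: let η = s - 2t, σ = t and write u(s,t) = w(η,σ).
By the chain rule u_t = w_σ - 2w_η, u_s = w_η, u_ss = w_ηη.
Then u_t + 2u_s = w_σ: the advection term cancels and the PDE becomes the heat equation w_σ = 2w_ηη on η ∈ ℝ.
Initial data: w(η,0) = u(η,0) = -2sin(3η).
On η ∈ ℝ each mode satisfies (sin(nη))″ = -n² sin(nη), so exp(-2n²σ) sin(nη) solves the heat equation; by superposition w(η,σ) = Σ c_n exp(-2n²σ) sin(nη).
Reading off the coefficients: c_3=-2, so w(η,σ) = -2exp(-18σ)sin(3η).
Substituting back η = s - 2t, σ = t: u(s,t) = w(s - 2t, t).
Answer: u(s, t) = -2exp(-18t)sin(3s - 6t)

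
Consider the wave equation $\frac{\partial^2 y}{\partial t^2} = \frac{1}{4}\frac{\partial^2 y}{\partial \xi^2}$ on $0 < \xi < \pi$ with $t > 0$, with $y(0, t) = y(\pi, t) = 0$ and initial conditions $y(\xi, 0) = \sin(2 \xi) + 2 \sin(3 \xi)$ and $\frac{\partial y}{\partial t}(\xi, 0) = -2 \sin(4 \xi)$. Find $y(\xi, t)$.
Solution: Using separation of variables $y = X(\xi)T(t)$:
Eigenfunctions: $\sin(n\xi)$, $n = 1, 2, 3, \ldots$
General solution: $y(\xi, t) = \sum [A_n \cos(n t/2) + B_n \sin(n t/2)] \sin(n\xi)$
From $y(\xi,0) = \sin(2 \xi) + 2 \sin(3 \xi)$: $A_2=1, A_3=2$. From $y_t(\xi,0) = -2 \sin(4 \xi)$, using $y_t(\xi,0) = \sum \omega_n B_n \sin(n\xi)$ with $\omega_n = n/2$: $B_4 = (-2)/2 = -1$.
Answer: $y(\xi, t) = \sin(2 \xi) \cos(t) + 2 \sin(3 \xi) \cos(3 t/2) -  \sin(4 \xi) \sin(2 t)$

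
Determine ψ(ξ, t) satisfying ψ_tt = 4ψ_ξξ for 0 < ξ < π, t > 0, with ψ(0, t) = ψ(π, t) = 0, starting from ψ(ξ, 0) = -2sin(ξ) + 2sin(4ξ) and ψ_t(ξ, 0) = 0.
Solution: Using separation of variables ψ = X(ξ)T(t):
Eigenfunctions: sin(nξ), n = 1, 2, 3, ...
General solution: ψ(ξ, t) = Σ [A_n cos(2n t) + B_n sin(2n t)] sin(nξ)
From ψ(ξ,0) = -2sin(ξ) + 2sin(4ξ): A_1=-2, A_4=2. From ψ_t(ξ,0) = 0: all B_n = 0.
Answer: ψ(ξ, t) = -2sin(ξ)cos(2t) + 2sin(4ξ)cos(8t)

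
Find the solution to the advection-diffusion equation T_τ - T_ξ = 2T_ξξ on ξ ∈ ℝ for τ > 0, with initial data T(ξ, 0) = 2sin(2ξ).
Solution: Moving frame: η = ξ + τ, σ = τ, T = u(η,σ), so T_τ = u_σ + u_η and T_ξξ = u_ηη.
Hence T_τ - T_ξ = u_σ and the PDE becomes the heat equation u_σ = 2u_ηη on η ∈ ℝ.
Initial data: u(η,0) = T(η,0) = 2sin(2η). Each mode sin(nη) decays as exp(-2n²σ) on ℝ, so u(η,σ) = Σ c_n exp(-2n²σ) sin(nη) with c_2=2: u(η,σ) = 2exp(-8σ)sin(2η).
Substituting back: T(ξ,τ) = u(ξ + τ, τ).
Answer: T(ξ, τ) = 2exp(-8τ)sin(2ξ + 2τ)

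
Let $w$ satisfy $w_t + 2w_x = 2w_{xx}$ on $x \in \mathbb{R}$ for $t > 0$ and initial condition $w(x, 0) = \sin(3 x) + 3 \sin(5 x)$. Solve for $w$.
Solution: Change to a moving frame: let $\eta = x - 2t$, $\sigma = t$ and write $w(x,t) = u(\eta,\sigma)$.
By the chain rule $w_t = u_{\sigma} - 2u_{\eta}$, $w_x = u_{\eta}$, $w_{xx} = u_{\eta\eta}$.
Then $w_t + 2w_x = u_{\sigma}$: the advection term cancels and the PDE becomes the heat equation $u_{\sigma} = 2u_{\eta\eta}$ on $\eta \in \mathbb{R}$.
Initial data: $u(\eta,0) = w(\eta,0) = \sin(3 \eta) + 3 \sin(5 \eta)$.
On $\eta \in \mathbb{R}$ each mode satisfies $(\sin(n\eta))'' = -n^2 \sin(n\eta)$, so $e^{-2n^2\sigma} \sin(n\eta)$ solves the heat equation; by superposition $u(\eta,\sigma) = \sum c_n e^{-2n^2\sigma} \sin(n\eta)$.
Reading off the coefficients: $c_3=1, c_5=3$, so $u(\eta,\sigma) = e^{-18 \sigma} \sin(3 \eta) + 3 e^{-50 \sigma} \sin(5 \eta)$.
Substituting back $\eta = x - 2t$, $\sigma = t$: $w(x,t) = u(x - 2t, t)$.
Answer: $w(x, t) = - e^{-18 t} \sin(6 t - 3 x) - 3 e^{-50 t} \sin(10 t - 5 x)$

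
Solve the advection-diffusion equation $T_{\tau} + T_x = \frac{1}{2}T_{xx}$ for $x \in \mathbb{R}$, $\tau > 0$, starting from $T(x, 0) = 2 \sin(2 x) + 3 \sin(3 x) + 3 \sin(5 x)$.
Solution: Change to a moving frame: let $\eta = x - \tau$, $\sigma = \tau$ and write $T(x,\tau) = u(\eta,\sigma)$.
By the chain rule $T_{\tau} = u_{\sigma} - u_{\eta}$, $T_x = u_{\eta}$, $T_{xx} = u_{\eta\eta}$.
Then $T_{\tau} + T_x = u_{\sigma}$: the advection term cancels and the PDE becomes the heat equation $u_{\sigma} = \frac{1}{2}u_{\eta\eta}$ on $\eta \in \mathbb{R}$.
Initial data: $u(\eta,0) = T(\eta,0) = 2 \sin(2 \eta) + 3 \sin(3 \eta) + 3 \sin(5 \eta)$.
On $\eta \in \mathbb{R}$ each mode satisfies $(\sin(n\eta))'' = -n^2 \sin(n\eta)$, so $e^{-n^2\sigma/2} \sin(n\eta)$ solves the heat equation; by superposition $u(\eta,\sigma) = \sum c_n e^{-n^2\sigma/2} \sin(n\eta)$.
Reading off the coefficients: $c_2=2, c_3=3, c_5=3$, so $u(\eta,\sigma) = 2 e^{-2 \sigma} \sin(2 \eta) + 3 e^{-9 \sigma/2} \sin(3 \eta) + 3 e^{-25 \sigma/2} \sin(5 \eta)$.
Substituting back $\eta = x - \tau$, $\sigma = \tau$: $T(x,\tau) = u(x - \tau, \tau)$.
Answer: $T(x, \tau) = -2 e^{-2 \tau} \sin(2 \tau - 2 x) - 3 e^{-9 \tau/2} \sin(3 \tau - 3 x) - 3 e^{-25 \tau/2} \sin(5 \tau - 5 x)$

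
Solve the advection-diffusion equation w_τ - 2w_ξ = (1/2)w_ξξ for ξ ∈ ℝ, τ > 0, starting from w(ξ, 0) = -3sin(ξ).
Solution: Moving frame: η = ξ + 2τ, σ = τ, w = u(η,σ), so w_τ = u_σ + 2u_η and w_ξξ = u_ηη.
Hence w_τ - 2w_ξ = u_σ and the PDE becomes the heat equation u_σ = (1/2)u_ηη on η ∈ ℝ.
Initial data: u(η,0) = w(η,0) = -3sin(η). Each mode sin(nη) decays as exp(-n²σ/2) on ℝ, so u(η,σ) = Σ c_n exp(-n²σ/2) sin(nη) with c_1=-3: u(η,σ) = -3exp(-σ/2)sin(η).
Substituting back: w(ξ,τ) = u(ξ + 2τ, τ).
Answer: w(ξ, τ) = -3exp(-τ/2)sin(ξ + 2τ)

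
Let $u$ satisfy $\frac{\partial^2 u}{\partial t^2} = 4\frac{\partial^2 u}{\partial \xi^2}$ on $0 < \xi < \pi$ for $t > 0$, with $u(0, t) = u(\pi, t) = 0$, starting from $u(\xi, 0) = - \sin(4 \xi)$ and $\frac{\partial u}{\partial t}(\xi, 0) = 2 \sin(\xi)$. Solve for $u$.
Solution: Separating variables: $u = \sum [A_n \cos(\omega_n t) + B_n \sin(\omega_n t)] \sin(n\xi)$, $\omega_n = 2n$. From ICs ($B_n$ = velocity coefficient / $\omega_n$): $A_4=-1, B_1=1$.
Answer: $u(\xi, t) = \sin(\xi) \sin(2 t) -  \sin(4 \xi) \cos(8 t)$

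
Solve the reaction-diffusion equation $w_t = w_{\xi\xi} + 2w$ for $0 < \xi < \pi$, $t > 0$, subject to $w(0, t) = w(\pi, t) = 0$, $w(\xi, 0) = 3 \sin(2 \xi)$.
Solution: Substitute $w = e^{2t}u$.
Then $w_t = e^{2t}(u_t + 2u)$, $w_{\xi\xi} = e^{2t}u_{\xi\xi}$; substituting and dividing by $e^{2t}$, the lower-order terms cancel: $u_t = u_{\xi\xi}$ (standard heat equation).
Data for $u$: $u(\xi,0) = w(\xi,0) = 3 \sin(2 \xi)$. The boundary conditions carry over: $u(0,t) = u(\pi,t) = 0$.
Separating variables: $u = \sum c_n e^{-n^2t} \sin(n\xi)$. From $u(\xi,0) = 3 \sin(2 \xi)$: $c_2=3$.
So $u(\xi,t) = 3 e^{-4 t} \sin(2 \xi)$, and $w(\xi,t) = e^{2t}u(\xi,t)$.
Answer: $w(\xi, t) = 3 e^{-2 t} \sin(2 \xi)$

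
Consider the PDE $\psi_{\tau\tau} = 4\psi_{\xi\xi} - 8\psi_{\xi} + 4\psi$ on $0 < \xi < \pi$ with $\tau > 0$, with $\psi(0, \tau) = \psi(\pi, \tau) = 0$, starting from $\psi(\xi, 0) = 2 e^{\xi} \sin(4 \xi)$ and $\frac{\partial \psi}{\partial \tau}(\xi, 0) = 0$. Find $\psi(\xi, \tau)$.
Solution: Substitute $\psi = e^{\xi}u$.
Then $\psi_{\xi} = e^{\xi}(u_{\xi} + u)$, $\psi_{\xi\xi} = e^{\xi}(u_{\xi\xi} + 2u_{\xi} + u)$, $\psi_{\tau\tau} = e^{\xi}u_{\tau\tau}$; substituting and dividing by $e^{\xi}$, the lower-order terms cancel: $u_{\tau\tau} = 4u_{\xi\xi}$ (standard wave equation).
Data for $u$: $u(\xi,0) = e^{-\xi}\psi(\xi,0) = 2 \sin(4 \xi)$; $u_{\tau}(\xi,0) = e^{-\xi}\psi_{\tau}(\xi,0) = 0$. The boundary conditions carry over: $u(0,\tau) = u(\pi,\tau) = 0$.
Separating variables: $u = \sum [A_n \cos(\omega_n \tau) + B_n \sin(\omega_n \tau)] \sin(n\xi)$, $\omega_n = 2n$. From ICs: $A_4=2$.
So $u(\xi,\tau) = 2 \sin(4 \xi) \cos(8 \tau)$, and $\psi(\xi,\tau) = e^{\xi}u(\xi,\tau)$.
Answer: $\psi(\xi, \tau) = 2 e^{\xi} \sin(4 \xi) \cos(8 \tau)$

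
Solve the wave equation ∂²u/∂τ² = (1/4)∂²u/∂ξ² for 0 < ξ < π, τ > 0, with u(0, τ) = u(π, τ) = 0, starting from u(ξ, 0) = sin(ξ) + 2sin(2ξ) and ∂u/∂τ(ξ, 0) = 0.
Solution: Separating variables: u = Σ [A_n cos(ω_n τ) + B_n sin(ω_n τ)] sin(nξ), ω_n = n/2. From ICs: A_1=1, A_2=2.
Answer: u(ξ, τ) = sin(ξ)cos(τ/2) + 2sin(2ξ)cos(τ)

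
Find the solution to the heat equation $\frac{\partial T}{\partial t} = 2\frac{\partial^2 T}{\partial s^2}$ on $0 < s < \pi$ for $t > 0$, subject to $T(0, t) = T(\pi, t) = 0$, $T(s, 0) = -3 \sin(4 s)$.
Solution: Separating variables: $T = \sum c_n e^{-2n^2t} \sin(ns)$. From $T(s,0) = -3 \sin(4 s)$: $c_4=-3$.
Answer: $T(s, t) = -3 e^{-32 t} \sin(4 s)$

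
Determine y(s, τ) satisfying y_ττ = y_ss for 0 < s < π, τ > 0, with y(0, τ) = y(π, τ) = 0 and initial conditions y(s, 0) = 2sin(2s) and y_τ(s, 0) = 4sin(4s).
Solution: Using separation of variables y = X(s)T(τ):
Eigenfunctions: sin(ns), n = 1, 2, 3, ...
General solution: y(s, τ) = Σ [A_n cos(n τ) + B_n sin(n τ)] sin(ns)
From y(s,0) = 2sin(2s): A_2=2. From y_τ(s,0) = 4sin(4s), using y_τ(s,0) = Σ ω_n B_n sin(ns) with ω_n = n: B_4 = 4/4 = 1.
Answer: y(s, τ) = 2sin(2s)cos(2τ) + sin(4s)sin(4τ)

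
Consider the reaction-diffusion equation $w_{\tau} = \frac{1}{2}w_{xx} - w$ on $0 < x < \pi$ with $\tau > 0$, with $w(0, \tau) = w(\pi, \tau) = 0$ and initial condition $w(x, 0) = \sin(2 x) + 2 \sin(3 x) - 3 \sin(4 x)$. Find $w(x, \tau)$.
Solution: Substitute $w = e^{-\tau}u$.
Then $w_{\tau} = e^{-\tau}(u_{\tau} - u)$, $w_{xx} = e^{-\tau}u_{xx}$; substituting and dividing by $e^{-\tau}$, the lower-order terms cancel: $u_{\tau} = \frac{1}{2}u_{xx}$ (standard heat equation).
Data for $u$: $u(x,0) = w(x,0) = \sin(2 x) + 2 \sin(3 x) - 3 \sin(4 x)$. The boundary conditions carry over: $u(0,\tau) = u(\pi,\tau) = 0$.
Separating variables: $u = \sum c_n e^{-n^2\tau/2} \sin(nx)$. From $u(x,0) = \sin(2 x) + 2 \sin(3 x) - 3 \sin(4 x)$: $c_2=1, c_3=2, c_4=-3$.
So $u(x,\tau) = e^{-2 \tau} \sin(2 x) - 3 e^{-8 \tau} \sin(4 x) + 2 e^{-9 \tau/2} \sin(3 x)$, and $w(x,\tau) = e^{-\tau}u(x,\tau)$.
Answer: $w(x, \tau) = e^{-3 \tau} \sin(2 x) - 3 e^{-9 \tau} \sin(4 x) + 2 e^{-11 \tau/2} \sin(3 x)$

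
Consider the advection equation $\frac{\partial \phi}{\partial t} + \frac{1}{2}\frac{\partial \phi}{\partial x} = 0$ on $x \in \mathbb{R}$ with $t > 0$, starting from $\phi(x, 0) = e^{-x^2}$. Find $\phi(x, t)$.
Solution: By method of characteristics (waves move right with speed 1/2):
Along characteristics $x - \frac{1}{2}t =$ const, $\phi$ is constant, so $\phi(x,t) = f(x - \frac{1}{2}t)$ with $f = \phi( \cdot , 0)$.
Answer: $\phi(x, t) = e^{-(-t/2 + x)^2}$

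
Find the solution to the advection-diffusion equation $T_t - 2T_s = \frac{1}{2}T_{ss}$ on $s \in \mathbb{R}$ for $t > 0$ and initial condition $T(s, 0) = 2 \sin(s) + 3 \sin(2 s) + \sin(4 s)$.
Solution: Change to a moving frame: let $\eta = s + 2t$, $\sigma = t$ and write $T(s,t) = u(\eta,\sigma)$.
By the chain rule $T_t = u_{\sigma} + 2u_{\eta}$, $T_s = u_{\eta}$, $T_{ss} = u_{\eta\eta}$.
Then $T_t - 2T_s = u_{\sigma}$: the advection term cancels and the PDE becomes the heat equation $u_{\sigma} = \frac{1}{2}u_{\eta\eta}$ on $\eta \in \mathbb{R}$.
Initial data: $u(\eta,0) = T(\eta,0) = 2 \sin(\eta) + 3 \sin(2 \eta) + \sin(4 \eta)$.
On $\eta \in \mathbb{R}$ each mode satisfies $(\sin(n\eta))'' = -n^2 \sin(n\eta)$, so $e^{-n^2\sigma/2} \sin(n\eta)$ solves the heat equation; by superposition $u(\eta,\sigma) = \sum c_n e^{-n^2\sigma/2} \sin(n\eta)$.
Reading off the coefficients: $c_1=2, c_2=3, c_4=1$, so $u(\eta,\sigma) = 3 e^{-2 \sigma} \sin(2 \eta) + e^{-8 \sigma} \sin(4 \eta) + 2 e^{-\sigma/2} \sin(\eta)$.
Substituting back $\eta = s + 2t$, $\sigma = t$: $T(s,t) = u(s + 2t, t)$.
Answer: $T(s, t) = 3 e^{-2 t} \sin(2 s + 4 t) + e^{-8 t} \sin(4 s + 8 t) + 2 e^{-t/2} \sin(s + 2 t)$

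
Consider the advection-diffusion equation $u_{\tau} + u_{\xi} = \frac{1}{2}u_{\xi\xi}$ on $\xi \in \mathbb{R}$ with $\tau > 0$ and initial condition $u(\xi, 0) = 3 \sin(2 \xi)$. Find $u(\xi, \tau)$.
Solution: Change to a moving frame: let $\eta = \xi - \tau$, $\sigma = \tau$ and write $u(\xi,\tau) = w(\eta,\sigma)$.
By the chain rule $u_{\tau} = w_{\sigma} - w_{\eta}$, $u_{\xi} = w_{\eta}$, $u_{\xi\xi} = w_{\eta\eta}$.
Then $u_{\tau} + u_{\xi} = w_{\sigma}$: the advection term cancels and the PDE becomes the heat equation $w_{\sigma} = \frac{1}{2}w_{\eta\eta}$ on $\eta \in \mathbb{R}$.
Initial data: $w(\eta,0) = u(\eta,0) = 3 \sin(2 \eta)$.
On $\eta \in \mathbb{R}$ each mode satisfies $(\sin(n\eta))'' = -n^2 \sin(n\eta)$, so $e^{-n^2\sigma/2} \sin(n\eta)$ solves the heat equation; by superposition $w(\eta,\sigma) = \sum c_n e^{-n^2\sigma/2} \sin(n\eta)$.
Reading off the coefficients: $c_2=3$, so $w(\eta,\sigma) = 3 e^{-2 \sigma} \sin(2 \eta)$.
Substituting back $\eta = \xi - \tau$, $\sigma = \tau$: $u(\xi,\tau) = w(\xi - \tau, \tau)$.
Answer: $u(\xi, \tau) = -3 e^{-2 \tau} \sin(2 \tau - 2 \xi)$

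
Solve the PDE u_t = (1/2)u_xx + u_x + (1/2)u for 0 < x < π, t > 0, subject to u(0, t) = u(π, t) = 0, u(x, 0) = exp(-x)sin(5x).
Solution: Substitute u = exp(-x)w, i.e. w = exp(x)u.
By the product rule, u_x = exp(-x)(w_x - w), u_xx = exp(-x)(w_xx - 2w_x + w), u_t = exp(-x)w_t.
Substituting into the PDE and dividing by exp(-x): w_t = (1/2)(w_xx - 2w_x + w) + (w_x - w) + (1/2)w.
The lower-order terms cancel, leaving the standard heat equation w_t = (1/2)w_xx.
Initial data for w: w(x,0) = exp(x)u(x,0) = sin(5x). The boundary conditions carry over: w(0,t) = w(π,t) = 0.
Solve for w:
  Using separation of variables w = X(x)T(t):
  Eigenfunctions: sin(nx), n = 1, 2, 3, ...
  General solution: w(x, t) = Σ c_n sin(nx) exp(-n² t/2)
  Matching w(x,0) = sin(5x) term by term: c_5=1.
Hence w(x,t) = exp(-25t/2)sin(5x).
Transform back: u(x,t) = exp(-x)w(x,t).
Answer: u(x, t) = exp(-25t/2)exp(-x)sin(5x)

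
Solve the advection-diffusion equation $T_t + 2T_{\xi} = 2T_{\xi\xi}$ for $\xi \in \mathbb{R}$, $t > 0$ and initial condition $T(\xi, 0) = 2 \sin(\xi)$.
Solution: Change to a moving frame: let $\eta = \xi - 2t$, $\sigma = t$ and write $T(\xi,t) = u(\eta,\sigma)$.
By the chain rule $T_t = u_{\sigma} - 2u_{\eta}$, $T_{\xi} = u_{\eta}$, $T_{\xi\xi} = u_{\eta\eta}$.
Then $T_t + 2T_{\xi} = u_{\sigma}$: the advection term cancels and the PDE becomes the heat equation $u_{\sigma} = 2u_{\eta\eta}$ on $\eta \in \mathbb{R}$.
Initial data: $u(\eta,0) = T(\eta,0) = 2 \sin(\eta)$.
On $\eta \in \mathbb{R}$ each mode satisfies $(\sin(n\eta))'' = -n^2 \sin(n\eta)$, so $e^{-2n^2\sigma} \sin(n\eta)$ solves the heat equation; by superposition $u(\eta,\sigma) = \sum c_n e^{-2n^2\sigma} \sin(n\eta)$.
Reading off the coefficients: $c_1=2$, so $u(\eta,\sigma) = 2 e^{-2 \sigma} \sin(\eta)$.
Substituting back $\eta = \xi - 2t$, $\sigma = t$: $T(\xi,t) = u(\xi - 2t, t)$.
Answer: $T(\xi, t) = 2 e^{-2 t} \sin(\xi - 2 t)$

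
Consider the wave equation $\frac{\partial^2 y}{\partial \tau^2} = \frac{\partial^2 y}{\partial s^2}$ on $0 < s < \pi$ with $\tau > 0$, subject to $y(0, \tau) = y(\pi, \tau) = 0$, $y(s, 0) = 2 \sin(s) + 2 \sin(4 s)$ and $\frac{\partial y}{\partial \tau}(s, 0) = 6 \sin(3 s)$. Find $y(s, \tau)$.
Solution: Using separation of variables $y = X(s)T(\tau)$:
Eigenfunctions: $\sin(ns)$, $n = 1, 2, 3, \ldots$
General solution: $y(s, \tau) = \sum [A_n \cos(n \tau) + B_n \sin(n \tau)] \sin(ns)$
From $y(s,0) = 2 \sin(s) + 2 \sin(4 s)$: $A_1=2, A_4=2$. From $y_{\tau}(s,0) = 6 \sin(3 s)$, using $y_{\tau}(s,0) = \sum \omega_n B_n \sin(ns)$ with $\omega_n = n$: $B_3 = 6/3 = 2$.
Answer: $y(s, \tau) = 2 \sin(3 \tau) \sin(3 s) + 2 \sin(s) \cos(\tau) + 2 \sin(4 s) \cos(4 \tau)$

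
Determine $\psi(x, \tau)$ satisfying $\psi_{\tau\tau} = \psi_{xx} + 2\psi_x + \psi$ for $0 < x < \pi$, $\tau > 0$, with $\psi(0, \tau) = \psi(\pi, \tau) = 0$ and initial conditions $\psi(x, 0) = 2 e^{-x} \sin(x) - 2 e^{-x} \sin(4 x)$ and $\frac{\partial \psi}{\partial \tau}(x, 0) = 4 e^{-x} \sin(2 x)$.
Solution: Substitute $\psi = e^{-x}u$, i.e. $u = e^{x}\psi$.
By the product rule, $\psi_x = e^{-x}(u_x - u)$, $\psi_{xx} = e^{-x}(u_{xx} - 2u_x + u)$, $\psi_{\tau\tau} = e^{-x}u_{\tau\tau}$.
Substituting into the PDE and dividing by $e^{-x}$: $u_{\tau\tau} = (u_{xx} - 2u_x + u) + 2(u_x - u) + u$.
The lower-order terms cancel, leaving the standard wave equation $u_{\tau\tau} = u_{xx}$.
Initial data for $u$: $u(x,0) = e^{x}\psi(x,0) = 2 \sin(x) - 2 \sin(4 x)$; $u_{\tau}(x,0) = e^{x}\psi_{\tau}(x,0) = 4 \sin(2 x)$. The boundary conditions carry over: $u(0,\tau) = u(\pi,\tau) = 0$.
Solve for $u$:
  Using separation of variables $u = X(x)T(\tau)$:
  Eigenfunctions: $\sin(nx)$, $n = 1, 2, 3, \ldots$
  General solution: $u(x, \tau) = \sum [A_n \cos(n \tau) + B_n \sin(n \tau)] \sin(nx)$
  From $u(x,0) = 2 \sin(x) - 2 \sin(4 x)$: $A_1=2, A_4=-2$. From $u_{\tau}(x,0) = 4 \sin(2 x)$, using $u_{\tau}(x,0) = \sum \omega_n B_n \sin(nx)$ with $\omega_n = n$: $B_2 = 4/2 = 2$.
Hence $u(x,\tau) = 2 \sin(x) \cos(\tau) + 2 \sin(2 x) \sin(2 \tau) - 2 \sin(4 x) \cos(4 \tau)$.
Transform back: $\psi(x,\tau) = e^{-x}u(x,\tau)$.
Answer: $\psi(x, \tau) = 2 e^{-x} \sin(2 \tau) \sin(2 x) + 2 e^{-x} \sin(x) \cos(\tau) - 2 e^{-x} \sin(4 x) \cos(4 \tau)$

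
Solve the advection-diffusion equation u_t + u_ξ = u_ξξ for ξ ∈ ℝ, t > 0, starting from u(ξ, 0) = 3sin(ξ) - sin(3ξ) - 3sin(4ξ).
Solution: Change to a moving frame: let η = ξ - t, σ = t and write u(ξ,t) = w(η,σ).
By the chain rule u_t = w_σ - w_η, u_ξ = w_η, u_ξξ = w_ηη.
Then u_t + u_ξ = w_σ: the advection term cancels and the PDE becomes the heat equation w_σ = w_ηη on η ∈ ℝ.
Initial data: w(η,0) = u(η,0) = 3sin(η) - sin(3η) - 3sin(4η).
On η ∈ ℝ each mode satisfies (sin(nη))″ = -n² sin(nη), so exp(-n²σ) sin(nη) solves the heat equation; by superposition w(η,σ) = Σ c_n exp(-n²σ) sin(nη).
Reading off the coefficients: c_1=3, c_3=-1, c_4=-3, so w(η,σ) = 3exp(-σ)sin(η) - exp(-9σ)sin(3η) - 3exp(-16σ)sin(4η).
Substituting back η = ξ - t, σ = t: u(ξ,t) = w(ξ - t, t).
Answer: u(ξ, t) = -3exp(-t)sin(t - ξ) + exp(-9t)sin(3t - 3ξ) + 3exp(-16t)sin(4t - 4ξ)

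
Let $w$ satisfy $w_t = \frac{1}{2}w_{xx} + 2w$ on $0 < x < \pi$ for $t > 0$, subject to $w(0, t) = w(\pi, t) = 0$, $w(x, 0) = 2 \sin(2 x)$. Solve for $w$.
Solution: Substitute $w = e^{2t}u$, i.e. $u = e^{-2t}w$.
By the product rule, $w_t = e^{2t}(u_t + 2u)$, $w_{xx} = e^{2t}u_{xx}$.
Substituting into the PDE and dividing by $e^{2t}$: $u_t + 2u = \frac{1}{2}u_{xx} + 2u$.
The lower-order terms cancel, leaving the standard heat equation $u_t = \frac{1}{2}u_{xx}$.
Initial data for $u$: $u(x,0) = w(x,0) = 2 \sin(2 x)$. The boundary conditions carry over: $u(0,t) = u(\pi,t) = 0$.
Solve for $u$:
  Using separation of variables $u = X(x)T(t)$:
  Eigenfunctions: $\sin(nx)$, $n = 1, 2, 3, \ldots$
  General solution: $u(x, t) = \sum c_n \sin(nx) e^{-n^2 t/2}$
  Matching $u(x,0) = 2 \sin(2 x)$ term by term: $c_2=2$.
Hence $u(x,t) = 2 e^{-2 t} \sin(2 x)$.
Transform back: $w(x,t) = e^{2t}u(x,t)$.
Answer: $w(x, t) = 2 \sin(2 x)$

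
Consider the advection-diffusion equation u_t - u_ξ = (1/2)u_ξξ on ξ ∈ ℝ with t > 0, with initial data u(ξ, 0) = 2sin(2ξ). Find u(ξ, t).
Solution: Change to a moving frame: let η = ξ + t, σ = t and write u(ξ,t) = w(η,σ).
By the chain rule u_t = w_σ + w_η, u_ξ = w_η, u_ξξ = w_ηη.
Then u_t - u_ξ = w_σ: the advection term cancels and the PDE becomes the heat equation w_σ = (1/2)w_ηη on η ∈ ℝ.
Initial data: w(η,0) = u(η,0) = 2sin(2η).
On η ∈ ℝ each mode satisfies (sin(nη))″ = -n² sin(nη), so exp(-n²σ/2) sin(nη) solves the heat equation; by superposition w(η,σ) = Σ c_n exp(-n²σ/2) sin(nη).
Reading off the coefficients: c_2=2, so w(η,σ) = 2exp(-2σ)sin(2η).
Substituting back η = ξ + t, σ = t: u(ξ,t) = w(ξ + t, t).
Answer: u(ξ, t) = 2exp(-2t)sin(2t + 2ξ)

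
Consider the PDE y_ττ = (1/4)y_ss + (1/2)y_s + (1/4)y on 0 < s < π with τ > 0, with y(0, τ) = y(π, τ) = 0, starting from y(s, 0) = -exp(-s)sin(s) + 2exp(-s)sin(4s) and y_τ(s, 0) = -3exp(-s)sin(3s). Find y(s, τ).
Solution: Substitute y = exp(-s)u, i.e. u = exp(s)y.
By the product rule, y_s = exp(-s)(u_s - u), y_ss = exp(-s)(u_ss - 2u_s + u), y_ττ = exp(-s)u_ττ.
Substituting into the PDE and dividing by exp(-s): u_ττ = (1/4)(u_ss - 2u_s + u) + (1/2)(u_s - u) + (1/4)u.
The lower-order terms cancel, leaving the standard wave equation u_ττ = (1/4)u_ss.
Initial data for u: u(s,0) = exp(s)y(s,0) = -sin(s) + 2sin(4s); u_τ(s,0) = exp(s)y_τ(s,0) = -3sin(3s). The boundary conditions carry over: u(0,τ) = u(π,τ) = 0.
Solve for u:
  Using separation of variables u = X(s)T(τ):
  Eigenfunctions: sin(ns), n = 1, 2, 3, ...
  General solution: u(s, τ) = Σ [A_n cos(n τ/2) + B_n sin(n τ/2)] sin(ns)
  From u(s,0) = -sin(s) + 2sin(4s): A_1=-1, A_4=2. From u_τ(s,0) = -3sin(3s), using u_τ(s,0) = Σ ω_n B_n sin(ns) with ω_n = n/2: B_3 = (-3)/(3/2) = -2.
Hence u(s,τ) = -sin(s)cos(τ/2) - 2sin(3s)sin(3τ/2) + 2sin(4s)cos(2τ).
Transform back: y(s,τ) = exp(-s)u(s,τ).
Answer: y(s, τ) = -exp(-s)sin(s)cos(τ/2) - 2exp(-s)sin(3s)sin(3τ/2) + 2exp(-s)sin(4s)cos(2τ)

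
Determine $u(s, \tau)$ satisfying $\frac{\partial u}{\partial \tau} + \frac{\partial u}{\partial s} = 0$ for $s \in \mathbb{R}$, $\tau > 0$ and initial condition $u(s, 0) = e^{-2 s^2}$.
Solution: By method of characteristics (waves move right with speed 1):
Along characteristics $s - \tau =$ const, $u$ is constant, so $u(s,\tau) = f(s - \tau)$ with $f = u( \cdot , 0)$.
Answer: $u(s, \tau) = e^{-2 (-\tau + s)^2}$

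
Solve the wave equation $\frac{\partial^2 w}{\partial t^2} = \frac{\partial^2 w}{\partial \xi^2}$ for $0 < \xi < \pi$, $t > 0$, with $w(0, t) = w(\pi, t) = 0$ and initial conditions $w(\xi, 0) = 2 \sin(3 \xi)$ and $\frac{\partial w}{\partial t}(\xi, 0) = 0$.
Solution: Using separation of variables $w = X(\xi)T(t)$:
Eigenfunctions: $\sin(n\xi)$, $n = 1, 2, 3, \ldots$
General solution: $w(\xi, t) = \sum [A_n \cos(n t) + B_n \sin(n t)] \sin(n\xi)$
From $w(\xi,0) = 2 \sin(3 \xi)$: $A_3=2$. From $w_t(\xi,0) = 0$: all $B_n = 0$.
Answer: $w(\xi, t) = 2 \sin(3 \xi) \cos(3 t)$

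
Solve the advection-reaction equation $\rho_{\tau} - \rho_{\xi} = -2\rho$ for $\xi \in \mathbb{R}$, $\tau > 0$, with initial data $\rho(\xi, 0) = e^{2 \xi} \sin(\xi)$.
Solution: Substitute $\rho = e^{2\xi}u$, i.e. $u = e^{-2\xi}\rho$.
By the product rule, $\rho_{\xi} = e^{2\xi}(u_{\xi} + 2u)$, $\rho_{\tau} = e^{2\xi}u_{\tau}$.
Substituting into the PDE and dividing by $e^{2\xi}$: $u_{\tau} - (u_{\xi} + 2u) = -2u$.
The lower-order terms cancel, leaving the standard advection equation $u_{\tau} - u_{\xi} = 0$.
Initial data for $u$: $u(\xi,0) = e^{-2\xi}\rho(\xi,0) = \sin(\xi)$.
Solve for $u$:
  By method of characteristics (waves move left with speed 1):
  Along characteristics $\xi + \tau =$ const, $u$ is constant, so $u(\xi,\tau) = f(\xi + \tau)$ with $f = u( \cdot , 0)$.
Hence $u(\xi,\tau) = \sin(\xi + \tau)$.
Transform back: $\rho(\xi,\tau) = e^{2\xi}u(\xi,\tau)$.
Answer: $\rho(\xi, \tau) = e^{2 \xi} \sin(\tau + \xi)$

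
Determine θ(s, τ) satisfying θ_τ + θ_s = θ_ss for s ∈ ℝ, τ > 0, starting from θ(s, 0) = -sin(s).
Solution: Moving frame: η = s - τ, σ = τ, θ = u(η,σ), so θ_τ = u_σ - u_η and θ_ss = u_ηη.
Hence θ_τ + θ_s = u_σ and the PDE becomes the heat equation u_σ = u_ηη on η ∈ ℝ.
Initial data: u(η,0) = θ(η,0) = -sin(η). Each mode sin(nη) decays as exp(-n²σ) on ℝ, so u(η,σ) = Σ c_n exp(-n²σ) sin(nη) with c_1=-1: u(η,σ) = -exp(-σ)sin(η).
Substituting back: θ(s,τ) = u(s - τ, τ).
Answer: θ(s, τ) = -exp(-τ)sin(s - τ)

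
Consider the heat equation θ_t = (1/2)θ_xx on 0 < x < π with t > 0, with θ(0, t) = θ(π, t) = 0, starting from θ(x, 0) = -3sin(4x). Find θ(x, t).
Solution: Separating variables: θ = Σ c_n exp(-n²t/2) sin(nx). From θ(x,0) = -3sin(4x): c_4=-3.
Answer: θ(x, t) = -3exp(-8t)sin(4x)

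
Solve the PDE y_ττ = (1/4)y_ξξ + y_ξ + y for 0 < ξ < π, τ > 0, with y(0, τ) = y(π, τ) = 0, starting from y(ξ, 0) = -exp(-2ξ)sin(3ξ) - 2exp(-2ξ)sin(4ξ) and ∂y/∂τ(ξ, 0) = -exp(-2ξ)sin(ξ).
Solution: Substitute y = exp(-2ξ)u, i.e. u = exp(2ξ)y.
By the product rule, y_ξ = exp(-2ξ)(u_ξ - 2u), y_ξξ = exp(-2ξ)(u_ξξ - 4u_ξ + 4u), y_ττ = exp(-2ξ)u_ττ.
Substituting into the PDE and dividing by exp(-2ξ): u_ττ = (1/4)(u_ξξ - 4u_ξ + 4u) + (u_ξ - 2u) + u.
The lower-order terms cancel, leaving the standard wave equation u_ττ = (1/4)u_ξξ.
Initial data for u: u(ξ,0) = exp(2ξ)y(ξ,0) = -sin(3ξ) - 2sin(4ξ); u_τ(ξ,0) = exp(2ξ)y_τ(ξ,0) = -sin(ξ). The boundary conditions carry over: u(0,τ) = u(π,τ) = 0.
Solve for u:
  Using separation of variables u = X(ξ)T(τ):
  Eigenfunctions: sin(nξ), n = 1, 2, 3, ...
  General solution: u(ξ, τ) = Σ [A_n cos(n τ/2) + B_n sin(n τ/2)] sin(nξ)
  From u(ξ,0) = -sin(3ξ) - 2sin(4ξ): A_3=-1, A_4=-2. From u_τ(ξ,0) = -sin(ξ), using u_τ(ξ,0) = Σ ω_n B_n sin(nξ) with ω_n = n/2: B_1 = (-1)/(1/2) = -2.
Hence u(ξ,τ) = -2sin(ξ)sin(τ/2) - sin(3ξ)cos(3τ/2) - 2sin(4ξ)cos(2τ).
Transform back: y(ξ,τ) = exp(-2ξ)u(ξ,τ).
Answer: y(ξ, τ) = -2exp(-2ξ)sin(ξ)sin(τ/2) - exp(-2ξ)sin(3ξ)cos(3τ/2) - 2exp(-2ξ)sin(4ξ)cos(2τ)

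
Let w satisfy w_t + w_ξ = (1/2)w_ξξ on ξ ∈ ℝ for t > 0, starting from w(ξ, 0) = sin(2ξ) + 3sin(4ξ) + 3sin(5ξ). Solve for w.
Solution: Moving frame: η = ξ - t, σ = t, w = u(η,σ), so w_t = u_σ - u_η and w_ξξ = u_ηη.
Hence w_t + w_ξ = u_σ and the PDE becomes the heat equation u_σ = (1/2)u_ηη on η ∈ ℝ.
Initial data: u(η,0) = w(η,0) = sin(2η) + 3sin(4η) + 3sin(5η). Each mode sin(nη) decays as exp(-n²σ/2) on ℝ, so u(η,σ) = Σ c_n exp(-n²σ/2) sin(nη) with c_2=1, c_4=3, c_5=3: u(η,σ) = exp(-2σ)sin(2η) + 3exp(-8σ)sin(4η) + 3exp(-25σ/2)sin(5η).
Substituting back: w(ξ,t) = u(ξ - t, t).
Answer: w(ξ, t) = -exp(-2t)sin(2t - 2ξ) - 3exp(-8t)sin(4t - 4ξ) - 3exp(-25t/2)sin(5t - 5ξ)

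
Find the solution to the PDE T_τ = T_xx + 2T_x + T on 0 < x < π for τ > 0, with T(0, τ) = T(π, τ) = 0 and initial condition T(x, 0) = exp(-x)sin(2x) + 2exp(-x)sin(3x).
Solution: Substitute T = exp(-x)u.
Then T_x = exp(-x)(u_x - u), T_xx = exp(-x)(u_xx - 2u_x + u), T_τ = exp(-x)u_τ; substituting and dividing by exp(-x), the lower-order terms cancel: u_τ = u_xx (standard heat equation).
Data for u: u(x,0) = exp(x)T(x,0) = sin(2x) + 2sin(3x). The boundary conditions carry over: u(0,τ) = u(π,τ) = 0.
Separating variables: u = Σ c_n exp(-n²τ) sin(nx). From u(x,0) = sin(2x) + 2sin(3x): c_2=1, c_3=2.
So u(x,τ) = exp(-4τ)sin(2x) + 2exp(-9τ)sin(3x), and T(x,τ) = exp(-x)u(x,τ).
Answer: T(x, τ) = exp(-x)exp(-4τ)sin(2x) + 2exp(-x)exp(-9τ)sin(3x)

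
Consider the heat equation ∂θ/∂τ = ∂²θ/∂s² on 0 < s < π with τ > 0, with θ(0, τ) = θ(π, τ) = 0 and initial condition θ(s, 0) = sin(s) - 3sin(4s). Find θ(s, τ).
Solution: Separating variables: θ = Σ c_n exp(-n²τ) sin(ns). From θ(s,0) = sin(s) - 3sin(4s): c_1=1, c_4=-3.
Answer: θ(s, τ) = exp(-τ)sin(s) - 3exp(-16τ)sin(4s)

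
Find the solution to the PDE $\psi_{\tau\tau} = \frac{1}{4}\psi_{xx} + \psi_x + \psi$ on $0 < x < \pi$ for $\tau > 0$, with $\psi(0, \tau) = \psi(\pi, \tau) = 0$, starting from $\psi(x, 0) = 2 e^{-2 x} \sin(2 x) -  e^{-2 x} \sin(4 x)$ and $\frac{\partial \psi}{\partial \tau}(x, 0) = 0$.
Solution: Substitute $\psi = e^{-2x}u$, i.e. $u = e^{2x}\psi$.
By the product rule, $\psi_x = e^{-2x}(u_x - 2u)$, $\psi_{xx} = e^{-2x}(u_{xx} - 4u_x + 4u)$, $\psi_{\tau\tau} = e^{-2x}u_{\tau\tau}$.
Substituting into the PDE and dividing by $e^{-2x}$: $u_{\tau\tau} = \frac{1}{4}(u_{xx} - 4u_x + 4u) + (u_x - 2u) + u$.
The lower-order terms cancel, leaving the standard wave equation $u_{\tau\tau} = \frac{1}{4}u_{xx}$.
Initial data for $u$: $u(x,0) = e^{2x}\psi(x,0) = 2 \sin(2 x) - \sin(4 x)$; $u_{\tau}(x,0) = e^{2x}\psi_{\tau}(x,0) = 0$. The boundary conditions carry over: $u(0,\tau) = u(\pi,\tau) = 0$.
Solve for $u$:
  Using separation of variables $u = X(x)T(\tau)$:
  Eigenfunctions: $\sin(nx)$, $n = 1, 2, 3, \ldots$
  General solution: $u(x, \tau) = \sum [A_n \cos(n \tau/2) + B_n \sin(n \tau/2)] \sin(nx)$
  From $u(x,0) = 2 \sin(2 x) - \sin(4 x)$: $A_2=2, A_4=-1$. From $u_{\tau}(x,0) = 0$: all $B_n = 0$.
Hence $u(x,\tau) = 2 \sin(2 x) \cos(\tau) - \sin(4 x) \cos(2 \tau)$.
Transform back: $\psi(x,\tau) = e^{-2x}u(x,\tau)$.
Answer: $\psi(x, \tau) = 2 e^{-2 x} \sin(2 x) \cos(\tau) -  e^{-2 x} \sin(4 x) \cos(2 \tau)$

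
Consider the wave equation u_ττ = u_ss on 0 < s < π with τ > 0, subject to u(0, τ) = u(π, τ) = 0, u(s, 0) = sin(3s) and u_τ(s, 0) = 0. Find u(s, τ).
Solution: Separating variables: u = Σ [A_n cos(ω_n τ) + B_n sin(ω_n τ)] sin(ns), ω_n = n. From ICs: A_3=1.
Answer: u(s, τ) = sin(3s)cos(3τ)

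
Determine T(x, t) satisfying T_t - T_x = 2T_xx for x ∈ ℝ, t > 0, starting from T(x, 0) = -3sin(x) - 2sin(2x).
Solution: Moving frame: η = x + t, σ = t, T = u(η,σ), so T_t = u_σ + u_η and T_xx = u_ηη.
Hence T_t - T_x = u_σ and the PDE becomes the heat equation u_σ = 2u_ηη on η ∈ ℝ.
Initial data: u(η,0) = T(η,0) = -3sin(η) - 2sin(2η). Each mode sin(nη) decays as exp(-2n²σ) on ℝ, so u(η,σ) = Σ c_n exp(-2n²σ) sin(nη) with c_1=-3, c_2=-2: u(η,σ) = -3exp(-2σ)sin(η) - 2exp(-8σ)sin(2η).
Substituting back: T(x,t) = u(x + t, t).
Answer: T(x, t) = -3exp(-2t)sin(t + x) - 2exp(-8t)sin(2t + 2x)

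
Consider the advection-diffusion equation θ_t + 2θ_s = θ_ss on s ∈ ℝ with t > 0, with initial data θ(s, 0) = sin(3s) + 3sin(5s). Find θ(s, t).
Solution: Moving frame: η = s - 2t, σ = t, θ = u(η,σ), so θ_t = u_σ - 2u_η and θ_ss = u_ηη.
Hence θ_t + 2θ_s = u_σ and the PDE becomes the heat equation u_σ = u_ηη on η ∈ ℝ.
Initial data: u(η,0) = θ(η,0) = sin(3η) + 3sin(5η). Each mode sin(nη) decays as exp(-n²σ) on ℝ, so u(η,σ) = Σ c_n exp(-n²σ) sin(nη) with c_3=1, c_5=3: u(η,σ) = exp(-9σ)sin(3η) + 3exp(-25σ)sin(5η).
Substituting back: θ(s,t) = u(s - 2t, t).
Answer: θ(s, t) = exp(-9t)sin(3s - 6t) + 3exp(-25t)sin(5s - 10t)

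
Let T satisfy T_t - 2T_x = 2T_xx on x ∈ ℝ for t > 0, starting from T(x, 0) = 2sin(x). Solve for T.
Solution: Change to a moving frame: let η = x + 2t, σ = t and write T(x,t) = u(η,σ).
By the chain rule T_t = u_σ + 2u_η, T_x = u_η, T_xx = u_ηη.
Then T_t - 2T_x = u_σ: the advection term cancels and the PDE becomes the heat equation u_σ = 2u_ηη on η ∈ ℝ.
Initial data: u(η,0) = T(η,0) = 2sin(η).
On η ∈ ℝ each mode satisfies (sin(nη))″ = -n² sin(nη), so exp(-2n²σ) sin(nη) solves the heat equation; by superposition u(η,σ) = Σ c_n exp(-2n²σ) sin(nη).
Reading off the coefficients: c_1=2, so u(η,σ) = 2exp(-2σ)sin(η).
Substituting back η = x + 2t, σ = t: T(x,t) = u(x + 2t, t).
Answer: T(x, t) = 2exp(-2t)sin(2t + x)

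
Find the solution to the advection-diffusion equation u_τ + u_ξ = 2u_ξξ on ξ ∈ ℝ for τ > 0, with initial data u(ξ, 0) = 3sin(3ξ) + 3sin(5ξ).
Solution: Change to a moving frame: let η = ξ - τ, σ = τ and write u(ξ,τ) = w(η,σ).
By the chain rule u_τ = w_σ - w_η, u_ξ = w_η, u_ξξ = w_ηη.
Then u_τ + u_ξ = w_σ: the advection term cancels and the PDE becomes the heat equation w_σ = 2w_ηη on η ∈ ℝ.
Initial data: w(η,0) = u(η,0) = 3sin(3η) + 3sin(5η).
On η ∈ ℝ each mode satisfies (sin(nη))″ = -n² sin(nη), so exp(-2n²σ) sin(nη) solves the heat equation; by superposition w(η,σ) = Σ c_n exp(-2n²σ) sin(nη).
Reading off the coefficients: c_3=3, c_5=3, so w(η,σ) = 3exp(-18σ)sin(3η) + 3exp(-50σ)sin(5η).
Substituting back η = ξ - τ, σ = τ: u(ξ,τ) = w(ξ - τ, τ).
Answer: u(ξ, τ) = 3exp(-18τ)sin(3ξ - 3τ) + 3exp(-50τ)sin(5ξ - 5τ)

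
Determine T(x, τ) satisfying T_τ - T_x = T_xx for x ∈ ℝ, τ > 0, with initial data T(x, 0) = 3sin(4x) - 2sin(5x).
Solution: Change to a moving frame: let η = x + τ, σ = τ and write T(x,τ) = u(η,σ).
By the chain rule T_τ = u_σ + u_η, T_x = u_η, T_xx = u_ηη.
Then T_τ - T_x = u_σ: the advection term cancels and the PDE becomes the heat equation u_σ = u_ηη on η ∈ ℝ.
Initial data: u(η,0) = T(η,0) = 3sin(4η) - 2sin(5η).
On η ∈ ℝ each mode satisfies (sin(nη))″ = -n² sin(nη), so exp(-n²σ) sin(nη) solves the heat equation; by superposition u(η,σ) = Σ c_n exp(-n²σ) sin(nη).
Reading off the coefficients: c_4=3, c_5=-2, so u(η,σ) = 3exp(-16σ)sin(4η) - 2exp(-25σ)sin(5η).
Substituting back η = x + τ, σ = τ: T(x,τ) = u(x + τ, τ).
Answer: T(x, τ) = 3exp(-16τ)sin(4x + 4τ) - 2exp(-25τ)sin(5x + 5τ)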